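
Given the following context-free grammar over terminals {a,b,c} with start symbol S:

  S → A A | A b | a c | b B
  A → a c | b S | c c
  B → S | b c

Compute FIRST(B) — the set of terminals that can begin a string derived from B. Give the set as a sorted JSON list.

FIRST iteration:
pass 1:
  A via A→a c: +{a}
  A via A→b S: +{b}
  A via A→c c: +{c}
  B via B→b c: +{b}
  S via S→A A: +{a,b,c}
  FIRST[S]={a,b,c}  FIRST[A]={a,b,c}  FIRST[B]={b}
pass 2:
  B via B→S: +{a,c}
  FIRST[S]={a,b,c}  FIRST[A]={a,b,c}  FIRST[B]={a,b,c}
pass 3: done
  FIRST[S]={a,b,c}  FIRST[A]={a,b,c}  FIRST[B]={a,b,c}

FIRST(B) = ["a", "b", "c"]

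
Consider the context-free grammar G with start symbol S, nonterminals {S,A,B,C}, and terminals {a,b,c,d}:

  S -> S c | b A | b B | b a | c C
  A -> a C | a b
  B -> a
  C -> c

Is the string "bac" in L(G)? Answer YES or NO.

Convert to CNF:
  S -> S T2 | T1 A | T1 B | T1 T0 | T2 C
  A -> T0 C | T0 T1
  B -> a
  C -> c
  T0 -> a
  T1 -> b
  T2 -> c

CYK table (by increasing span):
  T[0,0] 'b' = {T1}  orig:{}
  T[1,1] 'a' = {B,T0}  orig:{B}
  T[2,2] 'c' = {C,T2}  orig:{C}
  T[0,1] 'ba' = {S}
  T[1,2] 'ac' = {A}
  T[0,2] 'bac' = {S}

S ∈ T[0,2] ⇒ YES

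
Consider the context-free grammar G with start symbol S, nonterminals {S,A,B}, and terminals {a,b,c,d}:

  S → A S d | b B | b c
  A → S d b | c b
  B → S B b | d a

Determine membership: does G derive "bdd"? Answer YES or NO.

Convert to CNF:
  S -> A X6 | T1 B | T1 T2
  A -> S X4 | T2 T1
  B -> S X5 | T0 T3
  T0 -> d
  T1 -> b
  T2 -> c
  T3 -> a
  X4 -> T0 T1
  X5 -> B T1
  X6 -> S T0

CYK fill:
  cell(0,0) b: {T1}  orig:{}
  cell(1,1) d: {T0}  orig:{}
  cell(2,2) d: {T0}  orig:{}
  cell(0,1) bd: ∅
  cell(1,2) dd: ∅
  cell(0,2) bdd: ∅

S ∉ T[0,2] ⇒ NO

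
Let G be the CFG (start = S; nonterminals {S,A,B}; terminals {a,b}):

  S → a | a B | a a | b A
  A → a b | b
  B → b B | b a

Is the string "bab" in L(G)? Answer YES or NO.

CNF form of G:
  S -> T0 B | T0 T0 | T1 A | a
  A -> T0 T1 | b
  B -> T1 B | T1 T0
  T0 -> a
  T1 -> b

CYK fill:
  cell(0,0) b: {A,T1}  orig:{A}
  cell(1,1) a: {S,T0}  orig:{S}
  cell(2,2) b: {A,T1}  orig:{A}
  cell(0,1) ba: {B}
  cell(1,2) ab: {A}
  cell(0,2) bab: {S}

S ∈ T[0,2] ⇒ YES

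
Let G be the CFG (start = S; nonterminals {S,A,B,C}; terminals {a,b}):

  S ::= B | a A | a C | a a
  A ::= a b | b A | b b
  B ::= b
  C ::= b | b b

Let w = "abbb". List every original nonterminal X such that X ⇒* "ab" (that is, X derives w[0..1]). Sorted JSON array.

Convert to CNF:
  S -> T0 A | T0 C | T0 T0 | b
  A -> T0 T1 | T1 A | T1 T1
  B -> b
  C -> T1 T1 | b
  T0 -> a
  T1 -> b

Fill CYK table bottom-up — only the sub-triangle for w[0..1]:
  T[0,0] 'a' = {T0}  orig:{}
  T[1,1] 'b' = {B,C,S,T1}  orig:{B,C,S}
  T[0,1] 'ab' = {A,S}

Original NTs in T[0,1] deriving "ab": ["A", "S"]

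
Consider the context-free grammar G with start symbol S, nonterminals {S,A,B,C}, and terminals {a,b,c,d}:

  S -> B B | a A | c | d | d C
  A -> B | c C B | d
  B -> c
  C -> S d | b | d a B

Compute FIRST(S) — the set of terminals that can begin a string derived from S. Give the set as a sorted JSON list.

Compute FIRST by fixpoint:
[1]
  A via A→c C B: +{c}
  A via A→d: +{d}
  B via B→c: +{c}
  C via C→b: +{b}
  C via C→d a B: +{d}
  S via S→B B: +{c}
  S via S→a A: +{a}
  S via S→d: +{d}
  FIRST[S]={a,c,d}  FIRST[A]={c,d}  FIRST[B]={c}  FIRST[C]={b,d}
[2]
  C via C→S d: +{a,c}
  FIRST[S]={a,c,d}  FIRST[A]={c,d}  FIRST[B]={c}  FIRST[C]={a,b,c,d}
[3] done
  FIRST[S]={a,c,d}  FIRST[A]={c,d}  FIRST[B]={c}  FIRST[C]={a,b,c,d}

FIRST(S) = ["a", "c", "d"]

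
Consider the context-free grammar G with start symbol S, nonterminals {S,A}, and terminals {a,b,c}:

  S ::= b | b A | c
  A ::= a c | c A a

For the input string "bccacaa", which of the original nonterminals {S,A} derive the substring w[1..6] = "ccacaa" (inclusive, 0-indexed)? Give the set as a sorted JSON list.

Convert to CNF:
  S -> T2 A | b | c
  A -> T0 T1 | T1 X3
  T0 -> a
  T1 -> c
  T2 -> b
  X3 -> A T0

Fill CYK table bottom-up, restricted to cells inside w[1..6]:
  [1..1]={S,T1}  "c"  orig:{S}
  [2..2]={S,T1}  "c"  orig:{S}
  [3..3]={T0}  "a"  orig:{}
  [4..4]={S,T1}  "c"  orig:{S}
  [5..5]={T0}  "a"  orig:{}
  [6..6]={T0}  "a"  orig:{}
  [1..2]=∅  "cc"
  [2..3]=∅  "ca"
  [3..4]={A}  "ac"
  [4..5]=∅  "ca"
  [5..6]=∅  "aa"
  [1..3]=∅  "cca"
  [2..4]=∅  "cac"
  [3..5]={X3}  "aca"  orig:{}
  [4..6]=∅  "caa"
  [1..4]=∅  "ccac"
  [2..5]={A}  "caca"
  [3..6]=∅  "acaa"
  [1..5]=∅  "ccaca"
  [2..6]={X3}  "cacaa"  orig:{}
  [1..6]={A}  "ccacaa"

Original NTs in T[1,6] deriving "ccacaa": ["A"]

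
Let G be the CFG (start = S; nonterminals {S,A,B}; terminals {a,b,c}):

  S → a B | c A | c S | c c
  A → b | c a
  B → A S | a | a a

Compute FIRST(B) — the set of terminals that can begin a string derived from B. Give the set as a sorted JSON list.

FIRST iteration:
round 1:
  A via A→b: +{b}
  A via A→c a: +{c}
  B via B→A S: +{b,c}
  B via B→a: +{a}
  S via S→a B: +{a}
  S via S→c A: +{c}
  FIRST[S]={a,c}  FIRST[A]={b,c}  FIRST[B]={a,b,c}
round 2: (no change)
  FIRST[S]={a,c}  FIRST[A]={b,c}  FIRST[B]={a,b,c}

FIRST(B) = ["a", "b", "c"]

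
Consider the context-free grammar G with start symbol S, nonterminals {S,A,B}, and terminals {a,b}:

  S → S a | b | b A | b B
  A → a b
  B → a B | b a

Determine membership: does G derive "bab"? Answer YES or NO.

CNF form of G:
  S -> S T0 | T1 A | T1 B | b
  A -> T0 T1
  B -> T0 B | T1 T0
  T0 -> a
  T1 -> b

CYK table (by increasing span):
  [0..0]={S,T1}  "b"  orig:{S}
  [1..1]={T0}  "a"  orig:{}
  [2..2]={S,T1}  "b"  orig:{S}
  [0..1]={B,S}  "ba"
  [1..2]={A}  "ab"
  [0..2]={S}  "bab"

S ∈ T[0,2] ⇒ YES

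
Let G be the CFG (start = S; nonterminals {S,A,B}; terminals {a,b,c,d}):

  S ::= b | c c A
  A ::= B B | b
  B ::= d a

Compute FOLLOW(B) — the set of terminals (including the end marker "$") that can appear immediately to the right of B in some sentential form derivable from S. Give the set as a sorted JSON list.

FIRST sets, iterate to fixpoint:
iter 1:
  A via A→b: +{b}
  B via B→d a: +{d}
  S via S→b: +{b}
  S via S→c c A: +{c}
  FIRST[S]={b,c}  FIRST[A]={b}  FIRST[B]={d}
iter 2:
  A via A→B B: +{d}
  FIRST[S]={b,c}  FIRST[A]={b,d}  FIRST[B]={d}
iter 3: (stable)
  FIRST[S]={b,c}  FIRST[A]={b,d}  FIRST[B]={d}

FOLLOW iteration:
FOLLOW(S) := {$}
iter 1:
  A→B B: FOLLOW(B) ⊇ FIRST(B) = {d}; new: +{d}
  S→c c A: FOLLOW(A) ⊇ FOLLOW(S) ⊇ {$}; new: +{$}
  FOLLOW[S]={$}  FOLLOW[A]={$}  FOLLOW[B]={d}
iter 2:
  A→B B: FOLLOW(B) ⊇ FOLLOW(A) ⊇ {$}; new: +{$}
  FOLLOW[S]={$}  FOLLOW[A]={$}  FOLLOW[B]={$,d}
iter 3: (no change)
  FOLLOW[S]={$}  FOLLOW[A]={$}  FOLLOW[B]={$,d}

FOLLOW(B) = ["$", "d"]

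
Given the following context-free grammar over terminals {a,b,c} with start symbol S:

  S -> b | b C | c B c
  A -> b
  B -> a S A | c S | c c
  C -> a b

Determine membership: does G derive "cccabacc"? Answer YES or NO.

Convert to CNF:
  S -> T1 X4 | T2 C | b
  A -> b
  B -> T0 X3 | T1 S | T1 T1
  C -> T0 T2
  T0 -> a
  T1 -> c
  T2 -> b
  X3 -> S A
  X4 -> B T1

CYK table (by increasing span):
  cell(0,0) c: {T1}  orig:{}
  cell(1,1) c: {T1}  orig:{}
  cell(2,2) c: {T1}  orig:{}
  cell(3,3) a: {T0}  orig:{}
  cell(4,4) b: {A,S,T2}  orig:{A,S}
  cell(5,5) a: {T0}  orig:{}
  cell(6,6) c: {T1}  orig:{}
  cell(7,7) c: {T1}  orig:{}
  cell(0,1) cc: {B}
  cell(1,2) cc: {B}
  cell(2,3) ca: ∅
  cell(3,4) ab: {C}
  cell(4,5) ba: ∅
  cell(5,6) ac: ∅
  cell(6,7) cc: {B}
  cell(0,2) ccc: {X4}  orig:{}
  cell(1,3) cca: ∅
  cell(2,4) cab: ∅
  cell(3,5) aba: ∅
  cell(4,6) bac: ∅
  cell(5,7) acc: ∅
  cell(0,3) ccca: ∅
  cell(1,4) ccab: ∅
  cell(2,5) caba: ∅
  cell(3,6) abac: ∅
  cell(4,7) bacc: ∅
  cell(0,4) cccab: ∅
  cell(1,5) ccaba: ∅
  cell(2,6) cabac: ∅
  cell(3,7) abacc: ∅
  cell(0,5) cccaba: ∅
  cell(1,6) ccabac: ∅
  cell(2,7) cabacc: ∅
  cell(0,6) cccabac: ∅
  cell(1,7) ccabacc: ∅
  cell(0,7) cccabacc: ∅

S ∉ T[0,7] ⇒ NO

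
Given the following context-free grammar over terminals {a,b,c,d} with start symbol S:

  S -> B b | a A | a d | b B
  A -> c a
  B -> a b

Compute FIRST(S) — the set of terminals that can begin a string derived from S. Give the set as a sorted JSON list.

FIRST iteration:
[1]
  A via A→c a: +{c}
  B via B→a b: +{a}
  S via S→B b: +{a}
  S via S→b B: +{b}
  FIRST[S]={a,b}  FIRST[A]={c}  FIRST[B]={a}
[2] — fixpoint
  FIRST[S]={a,b}  FIRST[A]={c}  FIRST[B]={a}

FIRST(S) = ["a", "b"]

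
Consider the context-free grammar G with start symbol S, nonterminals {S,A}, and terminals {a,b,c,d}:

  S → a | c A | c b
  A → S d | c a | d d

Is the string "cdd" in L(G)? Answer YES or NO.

CNF form of G:
  S -> T1 A | T1 T3 | a
  A -> S T0 | T0 T0 | T1 T2
  T0 -> d
  T1 -> c
  T2 -> a
  T3 -> b

CYK fill:
  [0..0]={T1}  "c"  orig:{}
  [1..1]={T0}  "d"  orig:{}
  [2..2]={T0}  "d"  orig:{}
  [0..1]=∅  "cd"
  [1..2]={A}  "dd"
  [0..2]={S}  "cdd"

S ∈ T[0,2] ⇒ YES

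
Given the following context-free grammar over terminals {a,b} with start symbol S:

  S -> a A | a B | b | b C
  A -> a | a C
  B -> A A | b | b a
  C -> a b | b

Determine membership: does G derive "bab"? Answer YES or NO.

Convert to CNF:
  S -> T0 A | T0 B | T1 C | b
  A -> T0 C | a
  B -> A A | T1 T0 | b
  C -> T0 T1 | b
  T0 -> a
  T1 -> b

CYK table (by increasing span):
  T[0,0] 'b' = {B,C,S,T1}  orig:{B,C,S}
  T[1,1] 'a' = {A,T0}  orig:{A}
  T[2,2] 'b' = {B,C,S,T1}  orig:{B,C,S}
  T[0,1] 'ba' = {B}
  T[1,2] 'ab' = {A,C,S}
  T[0,2] 'bab' = {S}

S ∈ T[0,2] ⇒ YES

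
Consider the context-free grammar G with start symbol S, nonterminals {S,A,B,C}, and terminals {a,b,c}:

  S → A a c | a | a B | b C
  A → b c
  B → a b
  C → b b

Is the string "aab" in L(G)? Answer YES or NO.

Convert to CNF:
  S -> A X3 | T0 C | T2 B | a
  A -> T0 T1
  B -> T2 T0
  C -> T0 T0
  T0 -> b
  T1 -> c
  T2 -> a
  X3 -> T2 T1

CYK table (by increasing span):
  cell(0,0) a: {S,T2}  orig:{S}
  cell(1,1) a: {S,T2}  orig:{S}
  cell(2,2) b: {T0}  orig:{}
  cell(0,1) aa: ∅
  cell(1,2) ab: {B}
  cell(0,2) aab: {S}

S ∈ T[0,2] ⇒ YES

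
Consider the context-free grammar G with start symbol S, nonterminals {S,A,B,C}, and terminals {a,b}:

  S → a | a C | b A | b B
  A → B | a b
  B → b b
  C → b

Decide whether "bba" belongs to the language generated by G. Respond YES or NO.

CNF form of G:
  S -> T0 C | T1 A | T1 B | a
  A -> T0 T1 | T1 T1
  B -> T1 T1
  C -> b
  T0 -> a
  T1 -> b

Fill CYK table bottom-up:
  [0..0]={C,T1}  "b"  orig:{C}
  [1..1]={C,T1}  "b"  orig:{C}
  [2..2]={S,T0}  "a"  orig:{S}
  [0..1]={A,B}  "bb"
  [1..2]=∅  "ba"
  [0..2]=∅  "bba"

S ∉ T[0,2] ⇒ NO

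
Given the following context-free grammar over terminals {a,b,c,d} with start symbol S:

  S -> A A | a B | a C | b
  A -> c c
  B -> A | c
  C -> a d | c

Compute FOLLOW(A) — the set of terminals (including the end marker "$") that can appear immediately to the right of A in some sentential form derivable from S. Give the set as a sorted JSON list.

Compute FIRST by fixpoint:
[1]
  A via A→c c: +{c}
  B via B→A: +{c}
  C via C→a d: +{a}
  C via C→c: +{c}
  S via S→A A: +{c}
  S via S→a B: +{a}
  S via S→b: +{b}
  FIRST[S]={a,b,c}  FIRST[A]={c}  FIRST[B]={c}  FIRST[C]={a,c}
[2] (stable)
  FIRST[S]={a,b,c}  FIRST[A]={c}  FIRST[B]={c}  FIRST[C]={a,c}

FOLLOW sets:
seed FOLLOW(S) with $
round 1:
  S→A A: FOLLOW(A) ⊇ FIRST(A) = {c}; new: +{c}
  S→A A: FOLLOW(A) ⊇ FOLLOW(S) ⊇ {$}; new: +{$}
  S→a B: FOLLOW(B) ⊇ FOLLOW(S) ⊇ {$}; new: +{$}
  S→a C: FOLLOW(C) ⊇ FOLLOW(S) ⊇ {$}; new: +{$}
  FOLLOW(S)={$}  FOLLOW(A)={$,c}  FOLLOW(B)={$}  FOLLOW(C)={$}
round 2: done
  FOLLOW(S)={$}  FOLLOW(A)={$,c}  FOLLOW(B)={$}  FOLLOW(C)={$}

FOLLOW(A) = ["$", "c"]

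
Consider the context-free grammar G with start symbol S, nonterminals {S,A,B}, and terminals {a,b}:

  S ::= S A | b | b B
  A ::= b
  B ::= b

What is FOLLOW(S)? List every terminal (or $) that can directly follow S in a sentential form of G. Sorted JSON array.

Compute FIRST by fixpoint:
round 1:
  A via A→b: +{b}
  B via B→b: +{b}
  S via S→b: +{b}
  S: {b}  A: {b}  B: {b}
round 2: (stable)
  S: {b}  A: {b}  B: {b}

FOLLOW iteration:
initialize: $ ∈ FOLLOW(S)
iter 1:
  S→S A: FOLLOW(S) ⊇ FIRST(A) = {b}; new: +{b}
  S→S A: FOLLOW(A) ⊇ FOLLOW(S) ⊇ {$,b}; new: +{$,b}
  S→b B: FOLLOW(B) ⊇ FOLLOW(S) ⊇ {$,b}; new: +{$,b}
  S: {$,b}  A: {$,b}  B: {$,b}
iter 2: done
  S: {$,b}  A: {$,b}  B: {$,b}

FOLLOW(S) = ["$", "b"]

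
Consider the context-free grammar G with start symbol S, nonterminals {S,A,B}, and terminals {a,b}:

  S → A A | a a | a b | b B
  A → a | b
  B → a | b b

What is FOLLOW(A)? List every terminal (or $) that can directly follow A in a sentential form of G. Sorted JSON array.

Compute FIRST by fixpoint:
round 1:
  A via A→a: +{a}
  A via A→b: +{b}
  B via B→a: +{a}
  B via B→b b: +{b}
  S via S→A A: +{a,b}
  FIRST(S)={a,b}  FIRST(A)={a,b}  FIRST(B)={a,b}
round 2: — fixpoint
  FIRST(S)={a,b}  FIRST(A)={a,b}  FIRST(B)={a,b}

Compute FOLLOW by fixpoint:
FOLLOW(S) := {$}
[1]
  S→A A: FOLLOW(A) ⊇ FIRST(A) = {a,b}; new: +{a,b}
  S→A A: FOLLOW(A) ⊇ FOLLOW(S) ⊇ {$}; new: +{$}
  S→b B: FOLLOW(B) ⊇ FOLLOW(S) ⊇ {$}; new: +{$}
  FOLLOW[S]={$}  FOLLOW[A]={$,a,b}  FOLLOW[B]={$}
[2] (no change)
  FOLLOW[S]={$}  FOLLOW[A]={$,a,b}  FOLLOW[B]={$}

FOLLOW(A) = ["$", "a", "b"]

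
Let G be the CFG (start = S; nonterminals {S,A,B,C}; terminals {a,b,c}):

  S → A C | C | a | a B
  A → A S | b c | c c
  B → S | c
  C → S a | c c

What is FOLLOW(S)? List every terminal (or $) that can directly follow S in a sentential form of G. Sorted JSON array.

FIRST sets, iterate to fixpoint:
iter 1:
  A via A→b c: +{b}
  A via A→c c: +{c}
  B via B→c: +{c}
  C via C→c c: +{c}
  S via S→A C: +{b,c}
  S via S→a: +{a}
  S: {a,b,c}  A: {b,c}  B: {c}  C: {c}
iter 2:
  B via B→S: +{a,b}
  C via C→S a: +{a,b}
  S: {a,b,c}  A: {b,c}  B: {a,b,c}  C: {a,b,c}
iter 3: done
  S: {a,b,c}  A: {b,c}  B: {a,b,c}  C: {a,b,c}

Compute FOLLOW by fixpoint:
initialize: $ ∈ FOLLOW(S)
[1]
  A→A S: FOLLOW(A) ⊇ FIRST(S) = {a,b,c}; new: +{a,b,c}
  A→A S: FOLLOW(S) ⊇ FOLLOW(A) ⊇ {a,b,c}; new: +{a,b,c}
  S→A C: FOLLOW(C) ⊇ FOLLOW(S) ⊇ {$,a,b,c}; new: +{$,a,b,c}
  S→a B: FOLLOW(B) ⊇ FOLLOW(S) ⊇ {$,a,b,c}; new: +{$,a,b,c}
  FOLLOW(S)={$,a,b,c}  FOLLOW(A)={a,b,c}  FOLLOW(B)={$,a,b,c}  FOLLOW(C)={$,a,b,c}
[2] — fixpoint
  FOLLOW(S)={$,a,b,c}  FOLLOW(A)={a,b,c}  FOLLOW(B)={$,a,b,c}  FOLLOW(C)={$,a,b,c}

FOLLOW(S) = ["$", "a", "b", "c"]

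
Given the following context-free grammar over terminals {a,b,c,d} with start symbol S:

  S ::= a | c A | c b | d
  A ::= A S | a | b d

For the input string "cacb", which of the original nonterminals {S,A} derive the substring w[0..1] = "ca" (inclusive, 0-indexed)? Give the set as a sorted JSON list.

Convert to CNF:
  S -> T2 A | T2 T0 | a | d
  A -> A S | T0 T1 | a
  T0 -> b
  T1 -> d
  T2 -> c

Fill CYK table bottom-up — only the sub-triangle for w[0..1]:
  T[0,0] 'c' = {T2}  orig:{}
  T[1,1] 'a' = {A,S}
  T[0,1] 'ca' = {S}

Original NTs in T[0,1] deriving "ca": ["S"]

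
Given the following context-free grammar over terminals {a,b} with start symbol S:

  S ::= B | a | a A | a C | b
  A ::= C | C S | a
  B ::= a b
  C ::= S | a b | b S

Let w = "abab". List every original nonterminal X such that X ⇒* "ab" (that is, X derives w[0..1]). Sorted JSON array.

Convert to CNF:
  S -> T0 A | T0 C | T0 T1 | a | b
  A -> C S | T0 A | T0 C | T0 T1 | T1 S | a | b
  B -> T0 T1
  C -> T0 A | T0 C | T0 T1 | T1 S | a | b
  T0 -> a
  T1 -> b

Fill CYK table bottom-up (cells [i..j] with 0 ≤ i ≤ j ≤ 1 only):
  T[0,0] 'a' = {A,C,S,T0}  orig:{A,C,S}
  T[1,1] 'b' = {A,C,S,T1}  orig:{A,C,S}
  T[0,1] 'ab' = {A,B,C,S}

Original NTs in T[0,1] deriving "ab": ["A", "B", "C", "S"]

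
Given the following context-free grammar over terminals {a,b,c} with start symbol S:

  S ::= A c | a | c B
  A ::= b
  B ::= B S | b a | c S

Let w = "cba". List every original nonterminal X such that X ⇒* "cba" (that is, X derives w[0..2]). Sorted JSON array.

CNF form of G:
  S -> A T2 | T2 B | a
  A -> b
  B -> B S | T0 T1 | T2 S
  T0 -> b
  T1 -> a
  T2 -> c

CYK table (by increasing span) — only the sub-triangle for w[0..2]:
  cell(0,0) c: {T2}  orig:{}
  cell(1,1) b: {A,T0}  orig:{A}
  cell(2,2) a: {S,T1}  orig:{S}
  cell(0,1) cb: ∅
  cell(1,2) ba: {B}
  cell(0,2) cba: {S}

Original NTs in T[0,2] deriving "cba": ["S"]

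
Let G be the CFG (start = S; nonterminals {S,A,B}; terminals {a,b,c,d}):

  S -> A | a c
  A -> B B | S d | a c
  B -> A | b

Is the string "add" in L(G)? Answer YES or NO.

CNF form of G:
  S -> B B | S T0 | T1 T2
  A -> B B | S T0 | T1 T2
  B -> B B | S T0 | T1 T2 | b
  T0 -> d
  T1 -> a
  T2 -> c

CYK fill:
  cell(0,0) a: {T1}  orig:{}
  cell(1,1) d: {T0}  orig:{}
  cell(2,2) d: {T0}  orig:{}
  cell(0,1) ad: ∅
  cell(1,2) dd: ∅
  cell(0,2) add: ∅

S ∉ T[0,2] ⇒ NO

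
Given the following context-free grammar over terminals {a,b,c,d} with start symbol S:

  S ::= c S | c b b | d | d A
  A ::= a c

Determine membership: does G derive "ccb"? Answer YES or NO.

Convert to CNF:
  S -> T1 S | T1 X4 | T3 A | d
  A -> T0 T1
  T0 -> a
  T1 -> c
  T2 -> b
  T3 -> d
  X4 -> T2 T2

CYK fill:
  cell(0,0) c: {T1}  orig:{}
  cell(1,1) c: {T1}  orig:{}
  cell(2,2) b: {T2}  orig:{}
  cell(0,1) cc: ∅
  cell(1,2) cb: ∅
  cell(0,2) ccb: ∅

S ∉ T[0,2] ⇒ NO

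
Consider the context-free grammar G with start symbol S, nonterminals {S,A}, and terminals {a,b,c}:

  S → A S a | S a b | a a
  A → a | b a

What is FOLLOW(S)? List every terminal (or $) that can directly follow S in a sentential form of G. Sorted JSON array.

Compute FIRST by fixpoint:
iter 1:
  A via A→a: +{a}
  A via A→b a: +{b}
  S via S→A S a: +{a,b}
  S: {a,b}  A: {a,b}
iter 2: (stable)
  S: {a,b}  A: {a,b}

Compute FOLLOW by fixpoint:
FOLLOW(S) := {$}
round 1:
  S→A S a: FOLLOW(A) ⊇ FIRST(S) = {a,b}; new: +{a,b}
  S→A S a: FOLLOW(S) ⊇ FIRST(a) = {a}; new: +{a}
  FOLLOW[S]={$,a}  FOLLOW[A]={a,b}
round 2: done
  FOLLOW[S]={$,a}  FOLLOW[A]={a,b}

FOLLOW(S) = ["$", "a"]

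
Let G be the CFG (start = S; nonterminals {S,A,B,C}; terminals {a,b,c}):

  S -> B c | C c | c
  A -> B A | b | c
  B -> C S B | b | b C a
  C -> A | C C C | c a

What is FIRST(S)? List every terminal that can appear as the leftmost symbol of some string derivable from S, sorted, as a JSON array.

Compute FIRST by fixpoint:
round 1:
  A via A→b: +{b}
  A via A→c: +{c}
  B via B→b: +{b}
  C via C→A: +{b,c}
  S via S→B c: +{b}
  S via S→C c: +{c}
  FIRST[S]={b,c}  FIRST[A]={b,c}  FIRST[B]={b}  FIRST[C]={b,c}
round 2:
  B via B→C S B: +{c}
  FIRST[S]={b,c}  FIRST[A]={b,c}  FIRST[B]={b,c}  FIRST[C]={b,c}
round 3: (no change)
  FIRST[S]={b,c}  FIRST[A]={b,c}  FIRST[B]={b,c}  FIRST[C]={b,c}

FIRST(S) = ["b", "c"]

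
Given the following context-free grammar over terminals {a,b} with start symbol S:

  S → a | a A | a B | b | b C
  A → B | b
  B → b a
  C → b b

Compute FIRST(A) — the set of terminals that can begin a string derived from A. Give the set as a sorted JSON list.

FIRST iteration:
iter 1:
  A via A→b: +{b}
  B via B→b a: +{b}
  C via C→b b: +{b}
  S via S→a: +{a}
  S via S→b: +{b}
  FIRST[S]={a,b}  FIRST[A]={b}  FIRST[B]={b}  FIRST[C]={b}
iter 2: — fixpoint
  FIRST[S]={a,b}  FIRST[A]={b}  FIRST[B]={b}  FIRST[C]={b}

FIRST(A) = ["b"]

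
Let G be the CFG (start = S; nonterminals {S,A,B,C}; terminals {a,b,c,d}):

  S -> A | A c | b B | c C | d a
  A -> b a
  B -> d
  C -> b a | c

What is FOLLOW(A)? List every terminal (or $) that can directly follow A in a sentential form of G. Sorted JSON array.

FIRST iteration:
iter 1:
  A via A→b a: +{b}
  B via B→d: +{d}
  C via C→b a: +{b}
  C via C→c: +{c}
  S via S→A: +{b}
  S via S→c C: +{c}
  S via S→d a: +{d}
  FIRST[S]={b,c,d}  FIRST[A]={b}  FIRST[B]={d}  FIRST[C]={b,c}
iter 2: (stable)
  FIRST[S]={b,c,d}  FIRST[A]={b}  FIRST[B]={d}  FIRST[C]={b,c}

Compute FOLLOW by fixpoint:
FOLLOW(S) := {$}
[1]
  S→A: FOLLOW(A) ⊇ FOLLOW(S) ⊇ {$}; new: +{$}
  S→A c: FOLLOW(A) ⊇ FIRST(c) = {c}; new: +{c}
  S→b B: FOLLOW(B) ⊇ FOLLOW(S) ⊇ {$}; new: +{$}
  S→c C: FOLLOW(C) ⊇ FOLLOW(S) ⊇ {$}; new: +{$}
  FOLLOW[S]={$}  FOLLOW[A]={$,c}  FOLLOW[B]={$}  FOLLOW[C]={$}
[2] done
  FOLLOW[S]={$}  FOLLOW[A]={$,c}  FOLLOW[B]={$}  FOLLOW[C]={$}

FOLLOW(A) = ["$", "c"]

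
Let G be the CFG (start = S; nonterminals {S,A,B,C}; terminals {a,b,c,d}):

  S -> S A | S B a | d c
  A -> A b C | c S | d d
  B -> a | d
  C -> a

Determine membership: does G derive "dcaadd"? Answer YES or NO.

Convert to CNF:
  S -> S A | S X5 | T2 T1
  A -> A X4 | T1 S | T2 T2
  B -> a | d
  C -> a
  T0 -> b
  T1 -> c
  T2 -> d
  T3 -> a
  X4 -> T0 C
  X5 -> B T3

CYK table (by increasing span):
  T[0,0] 'd' = {B,T2}  orig:{B}
  T[1,1] 'c' = {T1}  orig:{}
  T[2,2] 'a' = {B,C,T3}  orig:{B,C}
  T[3,3] 'a' = {B,C,T3}  orig:{B,C}
  T[4,4] 'd' = {B,T2}  orig:{B}
  T[5,5] 'd' = {B,T2}  orig:{B}
  T[0,1] 'dc' = {S}
  T[1,2] 'ca' = ∅
  T[2,3] 'aa' = {X5}  orig:{}
  T[3,4] 'ad' = ∅
  T[4,5] 'dd' = {A}
  T[0,2] 'dca' = ∅
  T[1,3] 'caa' = ∅
  T[2,4] 'aad' = ∅
  T[3,5] 'add' = ∅
  T[0,3] 'dcaa' = {S}
  T[1,4] 'caad' = ∅
  T[2,5] 'aadd' = ∅
  T[0,4] 'dcaad' = ∅
  T[1,5] 'caadd' = ∅
  T[0,5] 'dcaadd' = {S}

S ∈ T[0,5] ⇒ YES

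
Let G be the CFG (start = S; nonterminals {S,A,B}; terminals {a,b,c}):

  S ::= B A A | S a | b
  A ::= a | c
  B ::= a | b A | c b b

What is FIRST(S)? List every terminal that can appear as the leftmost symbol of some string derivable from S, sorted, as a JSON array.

FIRST sets, iterate to fixpoint:
pass 1:
  A via A→a: +{a}
  A via A→c: +{c}
  B via B→a: +{a}
  B via B→b A: +{b}
  B via B→c b b: +{c}
  S via S→B A A: +{a,b,c}
  FIRST[S]={a,b,c}  FIRST[A]={a,c}  FIRST[B]={a,b,c}
pass 2: (no change)
  FIRST[S]={a,b,c}  FIRST[A]={a,c}  FIRST[B]={a,b,c}

FIRST(S) = ["a", "b", "c"]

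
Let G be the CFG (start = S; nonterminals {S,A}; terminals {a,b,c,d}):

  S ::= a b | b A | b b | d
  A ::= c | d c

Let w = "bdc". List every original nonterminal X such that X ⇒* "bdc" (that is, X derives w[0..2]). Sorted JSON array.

CNF form of G:
  S -> T2 T3 | T3 A | T3 T3 | d
  A -> T0 T1 | c
  T0 -> d
  T1 -> c
  T2 -> a
  T3 -> b

CYK fill, restricted to cells inside w[0..2]:
  cell(0,0) b: {T3}  orig:{}
  cell(1,1) d: {S,T0}  orig:{S}
  cell(2,2) c: {A,T1}  orig:{A}
  cell(0,1) bd: ∅
  cell(1,2) dc: {A}
  cell(0,2) bdc: {S}

Original NTs in T[0,2] deriving "bdc": ["S"]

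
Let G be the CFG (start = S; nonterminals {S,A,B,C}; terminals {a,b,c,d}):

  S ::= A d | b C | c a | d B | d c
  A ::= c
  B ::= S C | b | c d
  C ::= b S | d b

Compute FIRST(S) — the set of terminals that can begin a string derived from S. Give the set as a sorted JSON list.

FIRST sets, iterate to fixpoint:
iter 1:
  A via A→c: +{c}
  B via B→b: +{b}
  B via B→c d: +{c}
  C via C→b S: +{b}
  C via C→d b: +{d}
  S via S→A d: +{c}
  S via S→b C: +{b}
  S via S→d B: +{d}
  FIRST[S]={b,c,d}  FIRST[A]={c}  FIRST[B]={b,c}  FIRST[C]={b,d}
iter 2:
  B via B→S C: +{d}
  FIRST[S]={b,c,d}  FIRST[A]={c}  FIRST[B]={b,c,d}  FIRST[C]={b,d}
iter 3: (no change)
  FIRST[S]={b,c,d}  FIRST[A]={c}  FIRST[B]={b,c,d}  FIRST[C]={b,d}

FIRST(S) = ["b", "c", "d"]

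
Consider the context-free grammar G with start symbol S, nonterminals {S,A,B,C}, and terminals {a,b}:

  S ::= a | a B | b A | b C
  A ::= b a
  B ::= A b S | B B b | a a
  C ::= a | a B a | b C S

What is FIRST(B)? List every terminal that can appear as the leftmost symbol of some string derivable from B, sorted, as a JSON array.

FIRST sets, iterate to fixpoint:
round 1:
  A via A→b a: +{b}
  B via B→A b S: +{b}
  B via B→a a: +{a}
  C via C→a: +{a}
  C via C→b C S: +{b}
  S via S→a: +{a}
  S via S→b A: +{b}
  S: {a,b}  A: {b}  B: {a,b}  C: {a,b}
round 2: (stable)
  S: {a,b}  A: {b}  B: {a,b}  C: {a,b}

FIRST(B) = ["a", "b"]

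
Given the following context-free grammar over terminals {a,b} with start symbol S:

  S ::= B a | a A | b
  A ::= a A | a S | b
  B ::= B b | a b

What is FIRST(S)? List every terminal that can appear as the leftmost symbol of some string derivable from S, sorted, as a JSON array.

Compute FIRST by fixpoint:
iter 1:
  A via A→a A: +{a}
  A via A→b: +{b}
  B via B→a b: +{a}
  S via S→B a: +{a}
  S via S→b: +{b}
  FIRST[S]={a,b}  FIRST[A]={a,b}  FIRST[B]={a}
iter 2: done
  FIRST[S]={a,b}  FIRST[A]={a,b}  FIRST[B]={a}

FIRST(S) = ["a", "b"]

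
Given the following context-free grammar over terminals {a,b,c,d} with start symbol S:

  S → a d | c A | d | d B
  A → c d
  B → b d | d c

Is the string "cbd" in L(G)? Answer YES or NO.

CNF form of G:
  S -> T0 A | T1 B | T3 T1 | d
  A -> T0 T1
  B -> T1 T0 | T2 T1
  T0 -> c
  T1 -> d
  T2 -> b
  T3 -> a

CYK fill:
  [0..0]={T0}  "c"  orig:{}
  [1..1]={T2}  "b"  orig:{}
  [2..2]={S,T1}  "d"  orig:{S}
  [0..1]=∅  "cb"
  [1..2]={B}  "bd"
  [0..2]=∅  "cbd"

S ∉ T[0,2] ⇒ NO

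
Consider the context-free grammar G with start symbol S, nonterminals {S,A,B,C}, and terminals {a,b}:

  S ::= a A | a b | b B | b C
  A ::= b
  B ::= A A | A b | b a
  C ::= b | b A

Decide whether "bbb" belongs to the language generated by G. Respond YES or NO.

CNF form of G:
  S -> T0 B | T0 C | T1 A | T1 T0
  A -> b
  B -> A A | A T0 | T0 T1
  C -> T0 A | b
  T0 -> b
  T1 -> a

CYK table (by increasing span):
  [0..0]={A,C,T0}  "b"  orig:{A,C}
  [1..1]={A,C,T0}  "b"  orig:{A,C}
  [2..2]={A,C,T0}  "b"  orig:{A,C}
  [0..1]={B,C,S}  "bb"
  [1..2]={B,C,S}  "bb"
  [0..2]={S}  "bbb"

S ∈ T[0,2] ⇒ YES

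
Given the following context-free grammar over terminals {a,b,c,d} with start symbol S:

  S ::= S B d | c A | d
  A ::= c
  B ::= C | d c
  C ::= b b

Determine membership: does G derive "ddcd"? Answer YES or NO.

Convert to CNF:
  S -> S X3 | T2 A | d
  A -> c
  B -> T0 T0 | T1 T2
  C -> T0 T0
  T0 -> b
  T1 -> d
  T2 -> c
  X3 -> B T1

Fill CYK table bottom-up:
  cell(0,0) d: {S,T1}  orig:{S}
  cell(1,1) d: {S,T1}  orig:{S}
  cell(2,2) c: {A,T2}  orig:{A}
  cell(3,3) d: {S,T1}  orig:{S}
  cell(0,1) dd: ∅
  cell(1,2) dc: {B}
  cell(2,3) cd: ∅
  cell(0,2) ddc: ∅
  cell(1,3) dcd: {X3}  orig:{}
  cell(0,3) ddcd: {S}

S ∈ T[0,3] ⇒ YES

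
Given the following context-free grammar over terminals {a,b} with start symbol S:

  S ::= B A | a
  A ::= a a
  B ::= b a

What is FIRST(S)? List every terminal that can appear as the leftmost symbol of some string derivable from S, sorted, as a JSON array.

Compute FIRST by fixpoint:
[1]
  A via A→a a: +{a}
  B via B→b a: +{b}
  S via S→B A: +{b}
  S via S→a: +{a}
  FIRST[S]={a,b}  FIRST[A]={a}  FIRST[B]={b}
[2] — fixpoint
  FIRST[S]={a,b}  FIRST[A]={a}  FIRST[B]={b}

FIRST(S) = ["a", "b"]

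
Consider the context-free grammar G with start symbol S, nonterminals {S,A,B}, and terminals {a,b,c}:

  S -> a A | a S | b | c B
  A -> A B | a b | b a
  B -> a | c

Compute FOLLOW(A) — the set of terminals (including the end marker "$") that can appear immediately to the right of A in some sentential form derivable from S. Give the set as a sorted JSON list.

FIRST iteration:
[1]
  A via A→a b: +{a}
  A via A→b a: +{b}
  B via B→a: +{a}
  B via B→c: +{c}
  S via S→a A: +{a}
  S via S→b: +{b}
  S via S→c B: +{c}
  FIRST(S)={a,b,c}  FIRST(A)={a,b}  FIRST(B)={a,c}
[2] (no change)
  FIRST(S)={a,b,c}  FIRST(A)={a,b}  FIRST(B)={a,c}

FOLLOW sets:
FOLLOW(S) := {$}
[1]
  A→A B: FOLLOW(A) ⊇ FIRST(B) = {a,c}; new: +{a,c}
  A→A B: FOLLOW(B) ⊇ FOLLOW(A) ⊇ {a,c}; new: +{a,c}
  S→a A: FOLLOW(A) ⊇ FOLLOW(S) ⊇ {$}; new: +{$}
  S→c B: FOLLOW(B) ⊇ FOLLOW(S) ⊇ {$}; new: +{$}
  S: {$}  A: {$,a,c}  B: {$,a,c}
[2] done
  S: {$}  A: {$,a,c}  B: {$,a,c}

FOLLOW(A) = ["$", "a", "c"]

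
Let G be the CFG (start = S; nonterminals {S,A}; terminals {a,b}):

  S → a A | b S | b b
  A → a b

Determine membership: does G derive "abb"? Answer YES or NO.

Convert to CNF:
  S -> T0 A | T1 S | T1 T1
  A -> T0 T1
  T0 -> a
  T1 -> b

CYK table (by increasing span):
  T[0,0] 'a' = {T0}  orig:{}
  T[1,1] 'b' = {T1}  orig:{}
  T[2,2] 'b' = {T1}  orig:{}
  T[0,1] 'ab' = {A}
  T[1,2] 'bb' = {S}
  T[0,2] 'abb' = ∅

S ∉ T[0,2] ⇒ NO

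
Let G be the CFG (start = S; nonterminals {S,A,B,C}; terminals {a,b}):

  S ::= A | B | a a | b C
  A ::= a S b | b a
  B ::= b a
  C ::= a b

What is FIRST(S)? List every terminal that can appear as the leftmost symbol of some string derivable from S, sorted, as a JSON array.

FIRST iteration:
[1]
  A via A→a S b: +{a}
  A via A→b a: +{b}
  B via B→b a: +{b}
  C via C→a b: +{a}
  S via S→A: +{a,b}
  S: {a,b}  A: {a,b}  B: {b}  C: {a}
[2] (no change)
  S: {a,b}  A: {a,b}  B: {b}  C: {a}

FIRST(S) = ["a", "b"]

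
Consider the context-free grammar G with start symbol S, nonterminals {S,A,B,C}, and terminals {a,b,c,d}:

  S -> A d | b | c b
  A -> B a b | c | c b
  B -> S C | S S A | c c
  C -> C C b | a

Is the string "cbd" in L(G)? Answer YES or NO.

Convert to CNF:
  S -> A T3 | T2 T1 | b
  A -> B X4 | T2 T1 | c
  B -> S C | S X5 | T2 T2
  C -> C X6 | a
  T0 -> a
  T1 -> b
  T2 -> c
  T3 -> d
  X4 -> T0 T1
  X5 -> S A
  X6 -> C T1

CYK fill:
  cell(0,0) c: {A,T2}  orig:{A}
  cell(1,1) b: {S,T1}  orig:{S}
  cell(2,2) d: {T3}  orig:{}
  cell(0,1) cb: {A,S}
  cell(1,2) bd: ∅
  cell(0,2) cbd: {S}

S ∈ T[0,2] ⇒ YES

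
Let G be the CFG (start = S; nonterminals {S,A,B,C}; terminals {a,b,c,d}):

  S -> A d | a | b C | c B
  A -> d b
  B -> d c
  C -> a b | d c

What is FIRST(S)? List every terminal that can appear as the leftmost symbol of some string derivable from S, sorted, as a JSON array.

FIRST iteration:
iter 1:
  A via A→d b: +{d}
  B via B→d c: +{d}
  C via C→a b: +{a}
  C via C→d c: +{d}
  S via S→A d: +{d}
  S via S→a: +{a}
  S via S→b C: +{b}
  S via S→c B: +{c}
  S: {a,b,c,d}  A: {d}  B: {d}  C: {a,d}
iter 2: — fixpoint
  S: {a,b,c,d}  A: {d}  B: {d}  C: {a,d}

FIRST(S) = ["a", "b", "c", "d"]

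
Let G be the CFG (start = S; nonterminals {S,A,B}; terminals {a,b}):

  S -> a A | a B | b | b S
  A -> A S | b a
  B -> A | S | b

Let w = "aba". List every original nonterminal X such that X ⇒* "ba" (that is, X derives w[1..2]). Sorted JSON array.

Convert to CNF:
  S -> T0 S | T1 A | T1 B | b
  A -> A S | T0 T1
  B -> A S | T0 S | T0 T1 | T1 A | T1 B | b
  T0 -> b
  T1 -> a

CYK table (by increasing span) (cells [i..j] with 1 ≤ i ≤ j ≤ 2 only):
  cell(1,1) b: {B,S,T0}  orig:{B,S}
  cell(2,2) a: {T1}  orig:{}
  cell(1,2) ba: {A,B}

Original NTs in T[1,2] deriving "ba": ["A", "B"]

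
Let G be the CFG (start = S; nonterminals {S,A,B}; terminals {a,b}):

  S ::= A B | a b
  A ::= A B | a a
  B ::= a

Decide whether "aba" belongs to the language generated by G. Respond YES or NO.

CNF form of G:
  S -> A B | T0 T1
  A -> A B | T0 T0
  B -> a
  T0 -> a
  T1 -> b

CYK table (by increasing span):
  cell(0,0) a: {B,T0}  orig:{B}
  cell(1,1) b: {T1}  orig:{}
  cell(2,2) a: {B,T0}  orig:{B}
  cell(0,1) ab: {S}
  cell(1,2) ba: ∅
  cell(0,2) aba: ∅

S ∉ T[0,2] ⇒ NO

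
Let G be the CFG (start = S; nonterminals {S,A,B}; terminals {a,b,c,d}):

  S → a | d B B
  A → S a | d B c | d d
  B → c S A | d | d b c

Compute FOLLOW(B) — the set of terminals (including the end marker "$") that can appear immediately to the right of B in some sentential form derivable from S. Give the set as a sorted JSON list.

Compute FIRST by fixpoint:
pass 1:
  A via A→d B c: +{d}
  B via B→c S A: +{c}
  B via B→d: +{d}
  S via S→a: +{a}
  S via S→d B B: +{d}
  S: {a,d}  A: {d}  B: {c,d}
pass 2:
  A via A→S a: +{a}
  S: {a,d}  A: {a,d}  B: {c,d}
pass 3: (stable)
  S: {a,d}  A: {a,d}  B: {c,d}

Compute FOLLOW by fixpoint:
FOLLOW(S) := {$}
[1]
  A→S a: FOLLOW(S) ⊇ FIRST(a) = {a}; new: +{a}
  A→d B c: FOLLOW(B) ⊇ FIRST(c) = {c}; new: +{c}
  B→c S A: FOLLOW(S) ⊇ FIRST(A) = {a,d}; new: +{d}
  B→c S A: FOLLOW(A) ⊇ FOLLOW(B) ⊇ {c}; new: +{c}
  S→d B B: FOLLOW(B) ⊇ FIRST(B) = {c,d}; new: +{d}
  S→d B B: FOLLOW(B) ⊇ FOLLOW(S) ⊇ {$,a,d}; new: +{$,a}
  FOLLOW(S)={$,a,d}  FOLLOW(A)={c}  FOLLOW(B)={$,a,c,d}
[2]
  B→c S A: FOLLOW(A) ⊇ FOLLOW(B) ⊇ {$,a,c,d}; new: +{$,a,d}
  FOLLOW(S)={$,a,d}  FOLLOW(A)={$,a,c,d}  FOLLOW(B)={$,a,c,d}
[3] (stable)
  FOLLOW(S)={$,a,d}  FOLLOW(A)={$,a,c,d}  FOLLOW(B)={$,a,c,d}

FOLLOW(B) = ["$", "a", "c", "d"]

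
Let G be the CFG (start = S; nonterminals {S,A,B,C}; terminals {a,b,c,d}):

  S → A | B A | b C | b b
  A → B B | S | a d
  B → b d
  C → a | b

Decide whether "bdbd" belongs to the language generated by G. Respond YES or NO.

CNF form of G:
  S -> B A | B B | T0 T1 | T2 C | T2 T2
  A -> B A | B B | T0 T1 | T2 C | T2 T2
  B -> T2 T1
  C -> a | b
  T0 -> a
  T1 -> d
  T2 -> b

Fill CYK table bottom-up:
  cell(0,0) b: {C,T2}  orig:{C}
  cell(1,1) d: {T1}  orig:{}
  cell(2,2) b: {C,T2}  orig:{C}
  cell(3,3) d: {T1}  orig:{}
  cell(0,1) bd: {B}
  cell(1,2) db: ∅
  cell(2,3) bd: {B}
  cell(0,2) bdb: ∅
  cell(1,3) dbd: ∅
  cell(0,3) bdbd: {A,S}

S ∈ T[0,3] ⇒ YES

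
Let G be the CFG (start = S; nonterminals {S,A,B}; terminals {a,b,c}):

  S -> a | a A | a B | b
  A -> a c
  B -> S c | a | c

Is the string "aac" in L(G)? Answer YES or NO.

CNF form of G:
  S -> T0 A | T0 B | a | b
  A -> T0 T1
  B -> S T1 | a | c
  T0 -> a
  T1 -> c

CYK table (by increasing span):
  T[0,0] 'a' = {B,S,T0}  orig:{B,S}
  T[1,1] 'a' = {B,S,T0}  orig:{B,S}
  T[2,2] 'c' = {B,T1}  orig:{B}
  T[0,1] 'aa' = {S}
  T[1,2] 'ac' = {A,B,S}
  T[0,2] 'aac' = {B,S}

S ∈ T[0,2] ⇒ YES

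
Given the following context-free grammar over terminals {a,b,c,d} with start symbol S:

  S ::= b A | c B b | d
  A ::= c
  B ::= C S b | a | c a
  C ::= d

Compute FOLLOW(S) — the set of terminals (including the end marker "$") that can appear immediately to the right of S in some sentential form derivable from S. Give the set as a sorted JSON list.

FIRST iteration:
[1]
  A via A→c: +{c}
  B via B→a: +{a}
  B via B→c a: +{c}
  C via C→d: +{d}
  S via S→b A: +{b}
  S via S→c B b: +{c}
  S via S→d: +{d}
  FIRST(S)={b,c,d}  FIRST(A)={c}  FIRST(B)={a,c}  FIRST(C)={d}
[2]
  B via B→C S b: +{d}
  FIRST(S)={b,c,d}  FIRST(A)={c}  FIRST(B)={a,c,d}  FIRST(C)={d}
[3] (stable)
  FIRST(S)={b,c,d}  FIRST(A)={c}  FIRST(B)={a,c,d}  FIRST(C)={d}

FOLLOW iteration:
seed FOLLOW(S) with $
round 1:
  B→C S b: FOLLOW(C) ⊇ FIRST(S) = {b,c,d}; new: +{b,c,d}
  B→C S b: FOLLOW(S) ⊇ FIRST(b) = {b}; new: +{b}
  S→b A: FOLLOW(A) ⊇ FOLLOW(S) ⊇ {$,b}; new: +{$,b}
  S→c B b: FOLLOW(B) ⊇ FIRST(b) = {b}; new: +{b}
  FOLLOW(S)={$,b}  FOLLOW(A)={$,b}  FOLLOW(B)={b}  FOLLOW(C)={b,c,d}
round 2: (no change)
  FOLLOW(S)={$,b}  FOLLOW(A)={$,b}  FOLLOW(B)={b}  FOLLOW(C)={b,c,d}

FOLLOW(S) = ["$", "b"]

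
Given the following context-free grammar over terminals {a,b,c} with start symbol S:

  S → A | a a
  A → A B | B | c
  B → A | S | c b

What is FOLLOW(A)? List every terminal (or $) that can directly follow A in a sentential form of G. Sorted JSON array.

Compute FIRST by fixpoint:
[1]
  A via A→c: +{c}
  B via B→A: +{c}
  S via S→A: +{c}
  S via S→a a: +{a}
  FIRST[S]={a,c}  FIRST[A]={c}  FIRST[B]={c}
[2]
  B via B→S: +{a}
  FIRST[S]={a,c}  FIRST[A]={c}  FIRST[B]={a,c}
[3]
  A via A→B: +{a}
  FIRST[S]={a,c}  FIRST[A]={a,c}  FIRST[B]={a,c}
[4] done
  FIRST[S]={a,c}  FIRST[A]={a,c}  FIRST[B]={a,c}

FOLLOW sets:
initialize: $ ∈ FOLLOW(S)
iter 1:
  A→A B: FOLLOW(A) ⊇ FIRST(B) = {a,c}; new: +{a,c}
  A→A B: FOLLOW(B) ⊇ FOLLOW(A) ⊇ {a,c}; new: +{a,c}
  B→S: FOLLOW(S) ⊇ FOLLOW(B) ⊇ {a,c}; new: +{a,c}
  S→A: FOLLOW(A) ⊇ FOLLOW(S) ⊇ {$,a,c}; new: +{$}
  FOLLOW[S]={$,a,c}  FOLLOW[A]={$,a,c}  FOLLOW[B]={a,c}
iter 2:
  A→A B: FOLLOW(B) ⊇ FOLLOW(A) ⊇ {$,a,c}; new: +{$}
  FOLLOW[S]={$,a,c}  FOLLOW[A]={$,a,c}  FOLLOW[B]={$,a,c}
iter 3: done
  FOLLOW[S]={$,a,c}  FOLLOW[A]={$,a,c}  FOLLOW[B]={$,a,c}

FOLLOW(A) = ["$", "a", "c"]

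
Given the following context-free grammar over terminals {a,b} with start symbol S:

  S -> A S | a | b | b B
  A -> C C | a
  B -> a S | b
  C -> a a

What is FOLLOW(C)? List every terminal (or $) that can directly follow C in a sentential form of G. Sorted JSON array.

Compute FIRST by fixpoint:
round 1:
  A via A→a: +{a}
  B via B→a S: +{a}
  B via B→b: +{b}
  C via C→a a: +{a}
  S via S→A S: +{a}
  S via S→b: +{b}
  FIRST(S)={a,b}  FIRST(A)={a}  FIRST(B)={a,b}  FIRST(C)={a}
round 2: — fixpoint
  FIRST(S)={a,b}  FIRST(A)={a}  FIRST(B)={a,b}  FIRST(C)={a}

Compute FOLLOW by fixpoint:
FOLLOW(S) := {$}
pass 1:
  A→C C: FOLLOW(C) ⊇ FIRST(C) = {a}; new: +{a}
  S→A S: FOLLOW(A) ⊇ FIRST(S) = {a,b}; new: +{a,b}
  S→b B: FOLLOW(B) ⊇ FOLLOW(S) ⊇ {$}; new: +{$}
  FOLLOW[S]={$}  FOLLOW[A]={a,b}  FOLLOW[B]={$}  FOLLOW[C]={a}
pass 2:
  A→C C: FOLLOW(C) ⊇ FOLLOW(A) ⊇ {a,b}; new: +{b}
  FOLLOW[S]={$}  FOLLOW[A]={a,b}  FOLLOW[B]={$}  FOLLOW[C]={a,b}
pass 3: (stable)
  FOLLOW[S]={$}  FOLLOW[A]={a,b}  FOLLOW[B]={$}  FOLLOW[C]={a,b}

FOLLOW(C) = ["a", "b"]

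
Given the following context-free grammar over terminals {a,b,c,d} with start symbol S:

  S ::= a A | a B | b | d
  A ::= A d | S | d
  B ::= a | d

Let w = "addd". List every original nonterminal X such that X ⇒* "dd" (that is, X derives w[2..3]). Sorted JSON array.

Convert to CNF:
  S -> T1 A | T1 B | b | d
  A -> A T0 | T1 A | T1 B | b | d
  B -> a | d
  T0 -> d
  T1 -> a

Fill CYK table bottom-up (cells [i..j] with 2 ≤ i ≤ j ≤ 3 only):
  T[2,2] 'd' = {A,B,S,T0}  orig:{A,B,S}
  T[3,3] 'd' = {A,B,S,T0}  orig:{A,B,S}
  T[2,3] 'dd' = {A}

Original NTs in T[2,3] deriving "dd": ["A"]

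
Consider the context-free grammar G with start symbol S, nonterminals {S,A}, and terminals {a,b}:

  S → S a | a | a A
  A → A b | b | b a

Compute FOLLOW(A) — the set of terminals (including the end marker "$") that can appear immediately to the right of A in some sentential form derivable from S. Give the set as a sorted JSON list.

FIRST sets, iterate to fixpoint:
round 1:
  A via A→b: +{b}
  S via S→a: +{a}
  S: {a}  A: {b}
round 2: (stable)
  S: {a}  A: {b}

FOLLOW iteration:
seed FOLLOW(S) with $
[1]
  A→A b: FOLLOW(A) ⊇ FIRST(b) = {b}; new: +{b}
  S→S a: FOLLOW(S) ⊇ FIRST(a) = {a}; new: +{a}
  S→a A: FOLLOW(A) ⊇ FOLLOW(S) ⊇ {$,a}; new: +{$,a}
  S: {$,a}  A: {$,a,b}
[2] (no change)
  S: {$,a}  A: {$,a,b}

FOLLOW(A) = ["$", "a", "b"]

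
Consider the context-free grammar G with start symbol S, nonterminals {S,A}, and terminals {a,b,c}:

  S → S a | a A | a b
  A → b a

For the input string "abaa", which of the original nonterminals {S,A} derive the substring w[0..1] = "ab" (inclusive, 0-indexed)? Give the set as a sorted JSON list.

CNF form of G:
  S -> S T1 | T1 A | T1 T0
  A -> T0 T1
  T0 -> b
  T1 -> a

CYK fill, restricted to cells inside w[0..1]:
  [0..0]={T1}  "a"  orig:{}
  [1..1]={T0}  "b"  orig:{}
  [0..1]={S}  "ab"

Original NTs in T[0,1] deriving "ab": ["S"]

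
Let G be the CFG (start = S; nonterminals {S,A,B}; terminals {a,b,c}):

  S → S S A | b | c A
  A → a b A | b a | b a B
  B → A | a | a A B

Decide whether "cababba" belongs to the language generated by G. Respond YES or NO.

CNF form of G:
  S -> S X8 | T2 A | b
  A -> T0 X3 | T1 T0 | T1 X4
  B -> T0 X5 | T0 X6 | T1 T0 | T1 X7 | a
  T0 -> a
  T1 -> b
  T2 -> c
  X3 -> T1 A
  X4 -> T0 B
  X5 -> A B
  X6 -> T1 A
  X7 -> T0 B
  X8 -> S A

Fill CYK table bottom-up:
  [0..0]={T2}  "c"  orig:{}
  [1..1]={B,T0}  "a"  orig:{B}
  [2..2]={S,T1}  "b"  orig:{S}
  [3..3]={B,T0}  "a"  orig:{B}
  [4..4]={S,T1}  "b"  orig:{S}
  [5..5]={S,T1}  "b"  orig:{S}
  [6..6]={B,T0}  "a"  orig:{B}
  [0..1]=∅  "ca"
  [1..2]=∅  "ab"
  [2..3]={A,B}  "ba"
  [3..4]=∅  "ab"
  [4..5]=∅  "bb"
  [5..6]={A,B}  "ba"
  [0..2]=∅  "cab"
  [1..3]={X4,X7}  "aba"  orig:{}
  [2..4]=∅  "bab"
  [3..5]=∅  "abb"
  [4..6]={X3,X6,X8}  "bba"  orig:{}
  [0..3]=∅  "caba"
  [1..4]=∅  "abab"
  [2..5]=∅  "babb"
  [3..6]={A,B}  "abba"
  [0..4]=∅  "cabab"
  [1..5]=∅  "ababb"
  [2..6]={X3,X6,X8}  "babba"  orig:{}
  [0..5]=∅  "cababb"
  [1..6]={A,B}  "ababba"
  [0..6]={S}  "cababba"

S ∈ T[0,6] ⇒ YES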